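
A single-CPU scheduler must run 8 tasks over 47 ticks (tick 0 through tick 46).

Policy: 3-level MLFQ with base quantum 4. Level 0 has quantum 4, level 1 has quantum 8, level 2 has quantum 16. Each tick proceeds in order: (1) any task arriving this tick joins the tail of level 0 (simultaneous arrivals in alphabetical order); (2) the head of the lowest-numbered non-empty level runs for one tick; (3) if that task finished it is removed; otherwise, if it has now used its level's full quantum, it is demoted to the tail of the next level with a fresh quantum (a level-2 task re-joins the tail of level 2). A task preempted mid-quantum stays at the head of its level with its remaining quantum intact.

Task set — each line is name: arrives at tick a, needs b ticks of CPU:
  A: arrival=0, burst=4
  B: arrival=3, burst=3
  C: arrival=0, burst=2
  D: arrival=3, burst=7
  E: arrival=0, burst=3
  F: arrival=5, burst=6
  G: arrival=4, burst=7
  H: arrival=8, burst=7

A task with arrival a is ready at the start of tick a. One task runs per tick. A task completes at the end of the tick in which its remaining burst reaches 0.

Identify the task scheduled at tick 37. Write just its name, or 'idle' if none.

t=0: L0/L1/L2 = ACE/-/- → run A
t=1: L0/L1/L2 = ACE/-/- → run A
t=2: L0/L1/L2 = ACE/-/- → run A
t=3: L0/L1/L2 = ACEBD/-/- → run A
t=4: L0/L1/L2 = CEBDG/-/- → run C
t=5: L0/L1/L2 = CEBDGF/-/- → run C
t=6: L0/L1/L2 = EBDGF/-/- → run E
t=7: L0/L1/L2 = EBDGF/-/- → run E
t=8: L0/L1/L2 = EBDGFH/-/- → run E
t=9: L0/L1/L2 = BDGFH/-/- → run B
t=10: L0/L1/L2 = BDGFH/-/- → run B
t=11: L0/L1/L2 = BDGFH/-/- → run B
t=12: L0/L1/L2 = DGFH/-/- → run D
t=13: L0/L1/L2 = DGFH/-/- → run D
t=14: L0/L1/L2 = DGFH/-/- → run D
t=15: L0/L1/L2 = DGFH/-/- → run D
t=16: L0/L1/L2 = GFH/D/- → run G
t=17: L0/L1/L2 = GFH/D/- → run G
t=18: L0/L1/L2 = GFH/D/- → run G
t=19: L0/L1/L2 = GFH/D/- → run G
t=20: L0/L1/L2 = FH/DG/- → run F
t=21: L0/L1/L2 = FH/DG/- → run F
t=22: L0/L1/L2 = FH/DG/- → run F
t=23: L0/L1/L2 = FH/DG/- → run F
t=24: L0/L1/L2 = H/DGF/- → run H
t=25: L0/L1/L2 = H/DGF/- → run H
t=26: L0/L1/L2 = H/DGF/- → run H
t=27: L0/L1/L2 = H/DGF/- → run H
t=28: L0/L1/L2 = -/DGFH/- → run D
t=29: L0/L1/L2 = -/DGFH/- → run D
t=30: L0/L1/L2 = -/DGFH/- → run D
t=31: L0/L1/L2 = -/GFH/- → run G
t=32: L0/L1/L2 = -/GFH/- → run G
t=33: L0/L1/L2 = -/GFH/- → run G
t=34: L0/L1/L2 = -/FH/- → run F
t=35: L0/L1/L2 = -/FH/- → run F
t=36: L0/L1/L2 = -/H/- → run H
t=37: L0/L1/L2 = -/H/- → run H
t=38: L0/L1/L2 = -/H/- → run H
t=39: (idle)
t=40: (idle)
t=41: (idle)
t=42: (idle)
t=43: (idle)
t=44: (idle)
t=45: (idle)
t=46: (idle)

running at tick 37 = H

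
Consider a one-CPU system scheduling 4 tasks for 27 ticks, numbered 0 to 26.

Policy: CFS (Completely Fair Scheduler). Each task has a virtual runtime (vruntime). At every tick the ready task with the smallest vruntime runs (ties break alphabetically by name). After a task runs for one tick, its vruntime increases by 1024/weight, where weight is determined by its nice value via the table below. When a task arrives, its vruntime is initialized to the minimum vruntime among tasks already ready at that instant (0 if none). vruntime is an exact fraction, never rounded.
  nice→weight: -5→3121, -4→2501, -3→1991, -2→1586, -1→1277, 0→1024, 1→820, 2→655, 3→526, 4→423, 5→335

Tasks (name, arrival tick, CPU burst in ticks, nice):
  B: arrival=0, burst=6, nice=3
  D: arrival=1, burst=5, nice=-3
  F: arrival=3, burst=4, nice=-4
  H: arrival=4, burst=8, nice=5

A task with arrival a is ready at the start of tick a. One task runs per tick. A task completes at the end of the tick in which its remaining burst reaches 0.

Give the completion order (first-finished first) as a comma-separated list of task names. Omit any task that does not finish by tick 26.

completion order = F, D, B, H

t=0: vr[B=0] → run B
t=1: vr[B=512/263 D=512/263] → run B
t=2: vr[B=1024/263 D=512/263] → run D
t=3: vr[B=1024/263 D=1288704/523633 F=1288704/523633] → run D
t=4: vr[B=1024/263 D=1558016/523633 F=1288704/523633 H=1288704/523633] → run F
t=5: vr[B=1024/263 D=1558016/523633 F=3759248896/1309606133 H=1288704/523633] → run H
t=6: vr[B=1024/263 D=1558016/523633 F=3759248896/1309606133 H=967916032/175417055] → run F
t=7: vr[B=1024/263 D=1558016/523633 F=4295449088/1309606133 H=967916032/175417055] → run D
t=8: vr[B=1024/263 D=1827328/523633 F=4295449088/1309606133 H=967916032/175417055] → run F
t=9: vr[B=1024/263 D=1827328/523633 F=4831649280/1309606133 H=967916032/175417055] → run D
t=10: vr[B=1024/263 D=2096640/523633 F=4831649280/1309606133 H=967916032/175417055] → run F
t=11: vr[B=1024/263 D=2096640/523633 H=967916032/175417055] → run B
t=12: vr[B=1536/263 D=2096640/523633 H=967916032/175417055] → run D
t=13: vr[B=1536/263 H=967916032/175417055] → run H
t=14: vr[B=1536/263 H=1504116224/175417055] → run B
t=15: vr[B=2048/263 H=1504116224/175417055] → run B
t=16: vr[B=2560/263 H=1504116224/175417055] → run H
t=17: vr[B=2560/263 H=2040316416/175417055] → run B
t=18: vr[H=2040316416/175417055] → run H
t=19: vr[H=2576516608/175417055] → run H
t=20: vr[H=622543360/35083411] → run H
t=21: vr[H=3648916992/175417055] → run H
t=22: vr[H=4185117184/175417055] → run H
t=23: (idle)
t=24: (idle)
t=25: (idle)
t=26: (idle)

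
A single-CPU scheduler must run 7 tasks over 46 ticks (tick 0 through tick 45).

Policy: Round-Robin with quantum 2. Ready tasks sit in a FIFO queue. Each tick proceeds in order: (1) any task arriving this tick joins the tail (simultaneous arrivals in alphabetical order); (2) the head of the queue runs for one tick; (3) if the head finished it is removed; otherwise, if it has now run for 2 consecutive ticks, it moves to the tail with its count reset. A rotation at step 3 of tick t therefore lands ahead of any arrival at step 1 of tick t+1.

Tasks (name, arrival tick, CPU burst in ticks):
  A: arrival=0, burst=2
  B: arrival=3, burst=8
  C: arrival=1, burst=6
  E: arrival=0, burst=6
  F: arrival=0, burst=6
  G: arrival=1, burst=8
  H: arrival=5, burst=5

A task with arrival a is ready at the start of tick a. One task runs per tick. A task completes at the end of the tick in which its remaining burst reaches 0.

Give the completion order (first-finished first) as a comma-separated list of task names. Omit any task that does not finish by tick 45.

t=0: queue=[A,E,F] q_used=0 → run A
t=1: queue=[A,E,F,C,G] q_used=1 → run A
t=2: queue=[E,F,C,G] q_used=0 → run E
t=3: queue=[E,F,C,G,B] q_used=1 → run E
t=4: queue=[F,C,G,B,E] q_used=0 → run F
t=5: queue=[F,C,G,B,E,H] q_used=1 → run F
t=6: queue=[C,G,B,E,H,F] q_used=0 → run C
t=7: queue=[C,G,B,E,H,F] q_used=1 → run C
t=8: queue=[G,B,E,H,F,C] q_used=0 → run G
t=9: queue=[G,B,E,H,F,C] q_used=1 → run G
t=10: queue=[B,E,H,F,C,G] q_used=0 → run B
t=11: queue=[B,E,H,F,C,G] q_used=1 → run B
t=12: queue=[E,H,F,C,G,B] q_used=0 → run E
t=13: queue=[E,H,F,C,G,B] q_used=1 → run E
t=14: queue=[H,F,C,G,B,E] q_used=0 → run H
t=15: queue=[H,F,C,G,B,E] q_used=1 → run H
t=16: queue=[F,C,G,B,E,H] q_used=0 → run F
t=17: queue=[F,C,G,B,E,H] q_used=1 → run F
t=18: queue=[C,G,B,E,H,F] q_used=0 → run C
t=19: queue=[C,G,B,E,H,F] q_used=1 → run C
t=20: queue=[G,B,E,H,F,C] q_used=0 → run G
t=21: queue=[G,B,E,H,F,C] q_used=1 → run G
t=22: queue=[B,E,H,F,C,G] q_used=0 → run B
t=23: queue=[B,E,H,F,C,G] q_used=1 → run B
t=24: queue=[E,H,F,C,G,B] q_used=0 → run E
t=25: queue=[E,H,F,C,G,B] q_used=1 → run E
t=26: queue=[H,F,C,G,B] q_used=0 → run H
t=27: queue=[H,F,C,G,B] q_used=1 → run H
t=28: queue=[F,C,G,B,H] q_used=0 → run F
t=29: queue=[F,C,G,B,H] q_used=1 → run F
t=30: queue=[C,G,B,H] q_used=0 → run C
t=31: queue=[C,G,B,H] q_used=1 → run C
t=32: queue=[G,B,H] q_used=0 → run G
t=33: queue=[G,B,H] q_used=1 → run G
t=34: queue=[B,H,G] q_used=0 → run B
t=35: queue=[B,H,G] q_used=1 → run B
t=36: queue=[H,G,B] q_used=0 → run H
t=37: queue=[G,B] q_used=0 → run G
t=38: queue=[G,B] q_used=1 → run G
t=39: queue=[B] q_used=0 → run B
t=40: queue=[B] q_used=1 → run B
t=41: (idle)
t=42: (idle)
t=43: (idle)
t=44: (idle)
t=45: (idle)

completion order = A, E, F, C, H, G, B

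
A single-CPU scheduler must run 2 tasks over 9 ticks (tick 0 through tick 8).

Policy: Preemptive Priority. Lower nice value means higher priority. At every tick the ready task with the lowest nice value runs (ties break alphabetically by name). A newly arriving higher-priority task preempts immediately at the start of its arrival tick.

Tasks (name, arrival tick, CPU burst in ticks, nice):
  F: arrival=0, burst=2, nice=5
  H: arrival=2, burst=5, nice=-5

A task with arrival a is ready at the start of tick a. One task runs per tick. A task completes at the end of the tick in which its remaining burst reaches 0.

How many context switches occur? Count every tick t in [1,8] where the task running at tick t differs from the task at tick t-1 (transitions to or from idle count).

context switches = 2

t=0: ready={F} → run F
t=1: ready={F} → run F
t=2: ready={H} → run H
t=3: ready={H} → run H
t=4: ready={H} → run H
t=5: ready={H} → run H
t=6: ready={H} → run H
t=7: (idle)
t=8: (idle)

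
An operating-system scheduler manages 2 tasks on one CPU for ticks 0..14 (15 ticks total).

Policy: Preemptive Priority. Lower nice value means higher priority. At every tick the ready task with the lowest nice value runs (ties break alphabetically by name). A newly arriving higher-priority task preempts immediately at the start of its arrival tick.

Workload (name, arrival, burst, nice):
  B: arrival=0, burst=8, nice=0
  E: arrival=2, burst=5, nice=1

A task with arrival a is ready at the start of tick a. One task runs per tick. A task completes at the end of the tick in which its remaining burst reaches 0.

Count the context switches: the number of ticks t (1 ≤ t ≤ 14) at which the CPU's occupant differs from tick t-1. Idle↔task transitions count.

context switches = 2

t=0: ready={B} → run B
t=1: ready={B} → run B
t=2: ready={B,E} → run B
t=3: ready={B,E} → run B
t=4: ready={B,E} → run B
t=5: ready={B,E} → run B
t=6: ready={B,E} → run B
t=7: ready={B,E} → run B
t=8: ready={E} → run E
t=9: ready={E} → run E
t=10: ready={E} → run E
t=11: ready={E} → run E
t=12: ready={E} → run E
t=13: (idle)
t=14: (idle)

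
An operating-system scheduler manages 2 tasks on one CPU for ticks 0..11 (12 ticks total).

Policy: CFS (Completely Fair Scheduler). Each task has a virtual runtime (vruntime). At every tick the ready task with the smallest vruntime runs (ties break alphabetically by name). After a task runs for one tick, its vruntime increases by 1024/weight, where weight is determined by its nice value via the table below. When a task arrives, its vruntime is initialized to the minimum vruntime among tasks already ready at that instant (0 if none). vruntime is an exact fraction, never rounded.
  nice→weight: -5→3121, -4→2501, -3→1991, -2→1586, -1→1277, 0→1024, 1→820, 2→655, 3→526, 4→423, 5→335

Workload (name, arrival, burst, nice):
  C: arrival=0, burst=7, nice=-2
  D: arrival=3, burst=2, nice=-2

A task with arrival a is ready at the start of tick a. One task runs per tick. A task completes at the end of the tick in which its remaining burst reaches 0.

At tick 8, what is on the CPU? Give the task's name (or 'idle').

t=0: vr[C=0] → run C
t=1: vr[C=512/793] → run C
t=2: vr[C=1024/793] → run C
t=3: vr[C=1536/793 D=1536/793] → run C
t=4: vr[C=2048/793 D=1536/793] → run D
t=5: vr[C=2048/793 D=2048/793] → run C
t=6: vr[C=2560/793 D=2048/793] → run D
t=7: vr[C=2560/793] → run C
t=8: vr[C=3072/793] → run C
t=9: (idle)
t=10: (idle)
t=11: (idle)

running at tick 8 = C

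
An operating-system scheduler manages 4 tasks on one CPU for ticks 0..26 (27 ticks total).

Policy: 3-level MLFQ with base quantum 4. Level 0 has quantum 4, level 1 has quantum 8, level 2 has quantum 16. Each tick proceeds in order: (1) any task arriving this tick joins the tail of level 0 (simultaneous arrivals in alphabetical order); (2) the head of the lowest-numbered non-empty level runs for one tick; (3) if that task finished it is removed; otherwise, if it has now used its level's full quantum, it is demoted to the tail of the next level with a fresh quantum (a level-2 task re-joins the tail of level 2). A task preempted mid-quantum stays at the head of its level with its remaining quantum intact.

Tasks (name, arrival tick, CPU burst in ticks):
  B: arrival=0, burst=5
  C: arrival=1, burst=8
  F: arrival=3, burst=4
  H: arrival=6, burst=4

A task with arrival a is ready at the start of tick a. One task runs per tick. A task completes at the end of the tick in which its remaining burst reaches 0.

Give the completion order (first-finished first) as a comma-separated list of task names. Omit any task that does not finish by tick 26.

completion order = F, H, B, C

t=0: L0/L1/L2 = B/-/- → run B
t=1: L0/L1/L2 = BC/-/- → run B
t=2: L0/L1/L2 = BC/-/- → run B
t=3: L0/L1/L2 = BCF/-/- → run B
t=4: L0/L1/L2 = CF/B/- → run C
t=5: L0/L1/L2 = CF/B/- → run C
t=6: L0/L1/L2 = CFH/B/- → run C
t=7: L0/L1/L2 = CFH/B/- → run C
t=8: L0/L1/L2 = FH/BC/- → run F
t=9: L0/L1/L2 = FH/BC/- → run F
t=10: L0/L1/L2 = FH/BC/- → run F
t=11: L0/L1/L2 = FH/BC/- → run F
t=12: L0/L1/L2 = H/BC/- → run H
t=13: L0/L1/L2 = H/BC/- → run H
t=14: L0/L1/L2 = H/BC/- → run H
t=15: L0/L1/L2 = H/BC/- → run H
t=16: L0/L1/L2 = -/BC/- → run B
t=17: L0/L1/L2 = -/C/- → run C
t=18: L0/L1/L2 = -/C/- → run C
t=19: L0/L1/L2 = -/C/- → run C
t=20: L0/L1/L2 = -/C/- → run C
t=21: (idle)
t=22: (idle)
t=23: (idle)
t=24: (idle)
t=25: (idle)
t=26: (idle)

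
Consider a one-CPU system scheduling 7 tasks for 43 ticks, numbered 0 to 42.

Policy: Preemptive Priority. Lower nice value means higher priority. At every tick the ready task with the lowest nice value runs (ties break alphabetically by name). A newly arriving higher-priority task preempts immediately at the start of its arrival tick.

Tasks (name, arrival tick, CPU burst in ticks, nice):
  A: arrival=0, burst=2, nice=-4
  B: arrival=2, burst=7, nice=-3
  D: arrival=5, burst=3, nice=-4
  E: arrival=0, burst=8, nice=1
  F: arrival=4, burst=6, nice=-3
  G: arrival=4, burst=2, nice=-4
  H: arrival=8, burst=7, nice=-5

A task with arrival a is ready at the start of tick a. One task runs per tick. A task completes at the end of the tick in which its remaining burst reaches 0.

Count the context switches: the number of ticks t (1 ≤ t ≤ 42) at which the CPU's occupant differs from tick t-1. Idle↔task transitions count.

context switches = 9

t=0: ready={A,E} → run A
t=1: ready={A,E} → run A
t=2: ready={B,E} → run B
t=3: ready={B,E} → run B
t=4: ready={B,E,F,G} → run G
t=5: ready={B,D,E,F,G} → run D
t=6: ready={B,D,E,F,G} → run D
t=7: ready={B,D,E,F,G} → run D
t=8: ready={B,E,F,G,H} → run H
t=9: ready={B,E,F,G,H} → run H
t=10: ready={B,E,F,G,H} → run H
t=11: ready={B,E,F,G,H} → run H
t=12: ready={B,E,F,G,H} → run H
t=13: ready={B,E,F,G,H} → run H
t=14: ready={B,E,F,G,H} → run H
t=15: ready={B,E,F,G} → run G
t=16: ready={B,E,F} → run B
t=17: ready={B,E,F} → run B
t=18: ready={B,E,F} → run B
t=19: ready={B,E,F} → run B
t=20: ready={B,E,F} → run B
t=21: ready={E,F} → run F
t=22: ready={E,F} → run F
t=23: ready={E,F} → run F
t=24: ready={E,F} → run F
t=25: ready={E,F} → run F
t=26: ready={E,F} → run F
t=27: ready={E} → run E
t=28: ready={E} → run E
t=29: ready={E} → run E
t=30: ready={E} → run E
t=31: ready={E} → run E
t=32: ready={E} → run E
t=33: ready={E} → run E
t=34: ready={E} → run E
t=35: (idle)
t=36: (idle)
t=37: (idle)
t=38: (idle)
t=39: (idle)
t=40: (idle)
t=41: (idle)
t=42: (idle)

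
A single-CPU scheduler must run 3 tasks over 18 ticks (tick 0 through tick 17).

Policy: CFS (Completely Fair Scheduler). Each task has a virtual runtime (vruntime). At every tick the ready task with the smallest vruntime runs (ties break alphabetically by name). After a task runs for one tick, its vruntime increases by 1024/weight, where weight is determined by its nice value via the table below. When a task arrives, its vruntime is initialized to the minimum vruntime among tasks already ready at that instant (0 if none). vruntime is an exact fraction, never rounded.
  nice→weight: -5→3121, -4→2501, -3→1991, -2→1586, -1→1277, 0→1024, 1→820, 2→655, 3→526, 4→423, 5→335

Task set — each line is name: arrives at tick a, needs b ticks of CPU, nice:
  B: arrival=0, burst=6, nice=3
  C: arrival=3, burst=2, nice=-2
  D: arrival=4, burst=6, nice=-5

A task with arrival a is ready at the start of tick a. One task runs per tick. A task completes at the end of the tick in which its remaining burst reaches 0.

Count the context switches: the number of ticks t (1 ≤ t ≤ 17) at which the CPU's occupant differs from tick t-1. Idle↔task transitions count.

context switches = 6

t=0: vr[B=0] → run B
t=1: vr[B=512/263] → run B
t=2: vr[B=1024/263] → run B
t=3: vr[B=1536/263 C=1536/263] → run B
t=4: vr[B=2048/263 C=1536/263 D=1536/263] → run C
t=5: vr[B=2048/263 C=1352704/208559 D=1536/263] → run D
t=6: vr[B=2048/263 C=1352704/208559 D=5063168/820823] → run D
t=7: vr[B=2048/263 C=1352704/208559 D=5332480/820823] → run C
t=8: vr[B=2048/263 D=5332480/820823] → run D
t=9: vr[B=2048/263 D=5601792/820823] → run D
t=10: vr[B=2048/263 D=5871104/820823] → run D
t=11: vr[B=2048/263 D=6140416/820823] → run D
t=12: vr[B=2048/263] → run B
t=13: vr[B=2560/263] → run B
t=14: (idle)
t=15: (idle)
t=16: (idle)
t=17: (idle)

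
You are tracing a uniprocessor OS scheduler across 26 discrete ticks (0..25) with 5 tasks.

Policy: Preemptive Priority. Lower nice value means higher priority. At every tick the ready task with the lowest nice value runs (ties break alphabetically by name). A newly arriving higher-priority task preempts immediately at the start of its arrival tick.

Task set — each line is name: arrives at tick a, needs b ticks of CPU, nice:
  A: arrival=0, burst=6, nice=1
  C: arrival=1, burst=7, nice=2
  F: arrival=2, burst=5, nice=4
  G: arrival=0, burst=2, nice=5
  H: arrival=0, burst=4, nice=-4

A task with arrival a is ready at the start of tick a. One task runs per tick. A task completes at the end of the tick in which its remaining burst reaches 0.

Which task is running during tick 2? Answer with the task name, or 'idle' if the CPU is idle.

running at tick 2 = H

t=0: ready={A,G,H} → run H
t=1: ready={A,C,G,H} → run H
t=2: ready={A,C,F,G,H} → run H
t=3: ready={A,C,F,G,H} → run H
t=4: ready={A,C,F,G} → run A
t=5: ready={A,C,F,G} → run A
t=6: ready={A,C,F,G} → run A
t=7: ready={A,C,F,G} → run A
t=8: ready={A,C,F,G} → run A
t=9: ready={A,C,F,G} → run A
t=10: ready={C,F,G} → run C
t=11: ready={C,F,G} → run C
t=12: ready={C,F,G} → run C
t=13: ready={C,F,G} → run C
t=14: ready={C,F,G} → run C
t=15: ready={C,F,G} → run C
t=16: ready={C,F,G} → run C
t=17: ready={F,G} → run F
t=18: ready={F,G} → run F
t=19: ready={F,G} → run F
t=20: ready={F,G} → run F
t=21: ready={F,G} → run F
t=22: ready={G} → run G
t=23: ready={G} → run G
t=24: (idle)
t=25: (idle)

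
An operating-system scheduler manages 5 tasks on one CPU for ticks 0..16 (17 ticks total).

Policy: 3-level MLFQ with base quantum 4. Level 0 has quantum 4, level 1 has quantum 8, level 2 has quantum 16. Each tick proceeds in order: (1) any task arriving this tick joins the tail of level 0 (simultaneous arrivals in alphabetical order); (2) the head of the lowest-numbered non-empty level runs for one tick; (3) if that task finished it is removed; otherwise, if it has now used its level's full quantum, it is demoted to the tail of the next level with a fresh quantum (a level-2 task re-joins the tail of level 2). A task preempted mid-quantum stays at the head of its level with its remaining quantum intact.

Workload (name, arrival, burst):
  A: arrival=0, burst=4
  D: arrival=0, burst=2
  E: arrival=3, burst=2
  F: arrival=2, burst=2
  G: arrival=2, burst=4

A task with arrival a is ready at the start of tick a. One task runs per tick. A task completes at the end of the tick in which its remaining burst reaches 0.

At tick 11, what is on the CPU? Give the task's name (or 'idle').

running at tick 11 = G

t=0: L0/L1/L2 = AD/-/- → run A
t=1: L0/L1/L2 = AD/-/- → run A
t=2: L0/L1/L2 = ADFG/-/- → run A
t=3: L0/L1/L2 = ADFGE/-/- → run A
t=4: L0/L1/L2 = DFGE/-/- → run D
t=5: L0/L1/L2 = DFGE/-/- → run D
t=6: L0/L1/L2 = FGE/-/- → run F
t=7: L0/L1/L2 = FGE/-/- → run F
t=8: L0/L1/L2 = GE/-/- → run G
t=9: L0/L1/L2 = GE/-/- → run G
t=10: L0/L1/L2 = GE/-/- → run G
t=11: L0/L1/L2 = GE/-/- → run G
t=12: L0/L1/L2 = E/-/- → run E
t=13: L0/L1/L2 = E/-/- → run E
t=14: (idle)
t=15: (idle)
t=16: (idle)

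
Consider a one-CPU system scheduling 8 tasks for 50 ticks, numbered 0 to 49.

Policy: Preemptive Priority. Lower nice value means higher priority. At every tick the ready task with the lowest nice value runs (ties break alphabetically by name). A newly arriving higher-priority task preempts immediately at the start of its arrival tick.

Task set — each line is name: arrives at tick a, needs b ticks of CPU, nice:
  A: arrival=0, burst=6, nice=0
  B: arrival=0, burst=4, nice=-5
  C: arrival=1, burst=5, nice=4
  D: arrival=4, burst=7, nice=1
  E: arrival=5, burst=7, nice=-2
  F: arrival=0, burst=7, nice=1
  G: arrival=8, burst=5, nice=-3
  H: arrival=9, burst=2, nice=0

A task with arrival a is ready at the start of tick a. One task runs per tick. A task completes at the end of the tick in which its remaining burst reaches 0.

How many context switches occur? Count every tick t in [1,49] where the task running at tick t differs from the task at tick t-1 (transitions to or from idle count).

context switches = 10

t=0: ready={A,B,F} → run B
t=1: ready={A,B,C,F} → run B
t=2: ready={A,B,C,F} → run B
t=3: ready={A,B,C,F} → run B
t=4: ready={A,C,D,F} → run A
t=5: ready={A,C,D,E,F} → run E
t=6: ready={A,C,D,E,F} → run E
t=7: ready={A,C,D,E,F} → run E
t=8: ready={A,C,D,E,F,G} → run G
t=9: ready={A,C,D,E,F,G,H} → run G
t=10: ready={A,C,D,E,F,G,H} → run G
t=11: ready={A,C,D,E,F,G,H} → run G
t=12: ready={A,C,D,E,F,G,H} → run G
t=13: ready={A,C,D,E,F,H} → run E
t=14: ready={A,C,D,E,F,H} → run E
t=15: ready={A,C,D,E,F,H} → run E
t=16: ready={A,C,D,E,F,H} → run E
t=17: ready={A,C,D,F,H} → run A
t=18: ready={A,C,D,F,H} → run A
t=19: ready={A,C,D,F,H} → run A
t=20: ready={A,C,D,F,H} → run A
t=21: ready={A,C,D,F,H} → run A
t=22: ready={C,D,F,H} → run H
t=23: ready={C,D,F,H} → run H
t=24: ready={C,D,F} → run D
t=25: ready={C,D,F} → run D
t=26: ready={C,D,F} → run D
t=27: ready={C,D,F} → run D
t=28: ready={C,D,F} → run D
t=29: ready={C,D,F} → run D
t=30: ready={C,D,F} → run D
t=31: ready={C,F} → run F
t=32: ready={C,F} → run F
t=33: ready={C,F} → run F
t=34: ready={C,F} → run F
t=35: ready={C,F} → run F
t=36: ready={C,F} → run F
t=37: ready={C,F} → run F
t=38: ready={C} → run C
t=39: ready={C} → run C
t=40: ready={C} → run C
t=41: ready={C} → run C
t=42: ready={C} → run C
t=43: (idle)
t=44: (idle)
t=45: (idle)
t=46: (idle)
t=47: (idle)
t=48: (idle)
t=49: (idle)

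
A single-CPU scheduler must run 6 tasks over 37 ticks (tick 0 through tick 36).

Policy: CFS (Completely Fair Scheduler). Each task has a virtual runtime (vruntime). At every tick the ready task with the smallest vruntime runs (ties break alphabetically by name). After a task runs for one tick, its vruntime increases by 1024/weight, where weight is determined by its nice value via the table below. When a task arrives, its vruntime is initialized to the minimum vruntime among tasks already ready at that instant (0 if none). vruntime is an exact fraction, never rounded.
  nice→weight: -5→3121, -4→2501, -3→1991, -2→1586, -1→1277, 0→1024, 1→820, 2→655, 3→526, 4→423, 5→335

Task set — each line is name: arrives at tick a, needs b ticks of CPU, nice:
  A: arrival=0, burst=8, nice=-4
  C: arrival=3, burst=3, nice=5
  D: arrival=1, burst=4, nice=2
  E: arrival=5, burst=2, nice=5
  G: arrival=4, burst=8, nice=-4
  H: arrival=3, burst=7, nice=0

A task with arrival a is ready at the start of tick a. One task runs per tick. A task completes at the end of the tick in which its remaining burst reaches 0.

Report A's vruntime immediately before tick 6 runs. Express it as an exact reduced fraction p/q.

vruntime(A, start of tick 6) = 3072/2501

t=0: vr[A=0] → run A
t=1: vr[A=1024/2501 D=1024/2501] → run A
t=2: vr[A=2048/2501 D=1024/2501] → run D
t=3: vr[A=2048/2501 C=2048/2501 D=3231744/1638155 H=2048/2501] → run A
t=4: vr[A=3072/2501 C=2048/2501 D=3231744/1638155 G=2048/2501 H=2048/2501] → run C
t=5: vr[A=3072/2501 C=3247104/837835 D=3231744/1638155 E=2048/2501 G=2048/2501 H=2048/2501] → run E
t=6: vr[A=3072/2501 C=3247104/837835 D=3231744/1638155 E=3247104/837835 G=2048/2501 H=2048/2501] → run G
t=7: vr[A=3072/2501 C=3247104/837835 D=3231744/1638155 E=3247104/837835 G=3072/2501 H=2048/2501] → run H
t=8: vr[A=3072/2501 C=3247104/837835 D=3231744/1638155 E=3247104/837835 G=3072/2501 H=4549/2501] → run A
t=9: vr[A=4096/2501 C=3247104/837835 D=3231744/1638155 E=3247104/837835 G=3072/2501 H=4549/2501] → run G
t=10: vr[A=4096/2501 C=3247104/837835 D=3231744/1638155 E=3247104/837835 G=4096/2501 H=4549/2501] → run A
t=11: vr[A=5120/2501 C=3247104/837835 D=3231744/1638155 E=3247104/837835 G=4096/2501 H=4549/2501] → run G
t=12: vr[A=5120/2501 C=3247104/837835 D=3231744/1638155 E=3247104/837835 G=5120/2501 H=4549/2501] → run H
t=13: vr[A=5120/2501 C=3247104/837835 D=3231744/1638155 E=3247104/837835 G=5120/2501 H=7050/2501] → run D
t=14: vr[A=5120/2501 C=3247104/837835 D=5792768/1638155 E=3247104/837835 G=5120/2501 H=7050/2501] → run A
t=15: vr[A=6144/2501 C=3247104/837835 D=5792768/1638155 E=3247104/837835 G=5120/2501 H=7050/2501] → run G
t=16: vr[A=6144/2501 C=3247104/837835 D=5792768/1638155 E=3247104/837835 G=6144/2501 H=7050/2501] → run A
t=17: vr[A=7168/2501 C=3247104/837835 D=5792768/1638155 E=3247104/837835 G=6144/2501 H=7050/2501] → run G
t=18: vr[A=7168/2501 C=3247104/837835 D=5792768/1638155 E=3247104/837835 G=7168/2501 H=7050/2501] → run H
t=19: vr[A=7168/2501 C=3247104/837835 D=5792768/1638155 E=3247104/837835 G=7168/2501 H=9551/2501] → run A
t=20: vr[C=3247104/837835 D=5792768/1638155 E=3247104/837835 G=7168/2501 H=9551/2501] → run G
t=21: vr[C=3247104/837835 D=5792768/1638155 E=3247104/837835 G=8192/2501 H=9551/2501] → run G
t=22: vr[C=3247104/837835 D=5792768/1638155 E=3247104/837835 G=9216/2501 H=9551/2501] → run D
t=23: vr[C=3247104/837835 D=8353792/1638155 E=3247104/837835 G=9216/2501 H=9551/2501] → run G
t=24: vr[C=3247104/837835 D=8353792/1638155 E=3247104/837835 H=9551/2501] → run H
t=25: vr[C=3247104/837835 D=8353792/1638155 E=3247104/837835 H=12052/2501] → run C
t=26: vr[C=5808128/837835 D=8353792/1638155 E=3247104/837835 H=12052/2501] → run E
t=27: vr[C=5808128/837835 D=8353792/1638155 H=12052/2501] → run H
t=28: vr[C=5808128/837835 D=8353792/1638155 H=14553/2501] → run D
t=29: vr[C=5808128/837835 H=14553/2501] → run H
t=30: vr[C=5808128/837835 H=17054/2501] → run H
t=31: vr[C=5808128/837835] → run C
t=32: (idle)
t=33: (idle)
t=34: (idle)
t=35: (idle)
t=36: (idle)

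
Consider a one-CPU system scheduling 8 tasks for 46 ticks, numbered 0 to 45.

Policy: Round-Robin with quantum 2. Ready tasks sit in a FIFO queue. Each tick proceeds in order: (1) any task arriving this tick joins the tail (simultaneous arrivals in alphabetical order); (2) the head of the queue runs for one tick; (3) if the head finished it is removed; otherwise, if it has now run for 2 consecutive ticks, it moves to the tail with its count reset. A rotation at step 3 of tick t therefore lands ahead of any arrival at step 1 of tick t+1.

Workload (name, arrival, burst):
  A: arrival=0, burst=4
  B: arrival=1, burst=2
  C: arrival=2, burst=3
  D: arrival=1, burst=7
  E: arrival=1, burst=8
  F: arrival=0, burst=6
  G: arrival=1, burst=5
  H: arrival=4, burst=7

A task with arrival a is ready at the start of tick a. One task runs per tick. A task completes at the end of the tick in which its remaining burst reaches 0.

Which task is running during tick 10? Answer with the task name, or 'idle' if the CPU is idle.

t=0: queue=[A,F] q_used=0 → run A
t=1: queue=[A,F,B,D,E,G] q_used=1 → run A
t=2: queue=[F,B,D,E,G,A,C] q_used=0 → run F
t=3: queue=[F,B,D,E,G,A,C] q_used=1 → run F
t=4: queue=[B,D,E,G,A,C,F,H] q_used=0 → run B
t=5: queue=[B,D,E,G,A,C,F,H] q_used=1 → run B
t=6: queue=[D,E,G,A,C,F,H] q_used=0 → run D
t=7: queue=[D,E,G,A,C,F,H] q_used=1 → run D
t=8: queue=[E,G,A,C,F,H,D] q_used=0 → run E
t=9: queue=[E,G,A,C,F,H,D] q_used=1 → run E
t=10: queue=[G,A,C,F,H,D,E] q_used=0 → run G
t=11: queue=[G,A,C,F,H,D,E] q_used=1 → run G
t=12: queue=[A,C,F,H,D,E,G] q_used=0 → run A
t=13: queue=[A,C,F,H,D,E,G] q_used=1 → run A
t=14: queue=[C,F,H,D,E,G] q_used=0 → run C
t=15: queue=[C,F,H,D,E,G] q_used=1 → run C
t=16: queue=[F,H,D,E,G,C] q_used=0 → run F
t=17: queue=[F,H,D,E,G,C] q_used=1 → run F
t=18: queue=[H,D,E,G,C,F] q_used=0 → run H
t=19: queue=[H,D,E,G,C,F] q_used=1 → run H
t=20: queue=[D,E,G,C,F,H] q_used=0 → run D
t=21: queue=[D,E,G,C,F,H] q_used=1 → run D
t=22: queue=[E,G,C,F,H,D] q_used=0 → run E
t=23: queue=[E,G,C,F,H,D] q_used=1 → run E
t=24: queue=[G,C,F,H,D,E] q_used=0 → run G
t=25: queue=[G,C,F,H,D,E] q_used=1 → run G
t=26: queue=[C,F,H,D,E,G] q_used=0 → run C
t=27: queue=[F,H,D,E,G] q_used=0 → run F
t=28: queue=[F,H,D,E,G] q_used=1 → run F
t=29: queue=[H,D,E,G] q_used=0 → run H
t=30: queue=[H,D,E,G] q_used=1 → run H
t=31: queue=[D,E,G,H] q_used=0 → run D
t=32: queue=[D,E,G,H] q_used=1 → run D
t=33: queue=[E,G,H,D] q_used=0 → run E
t=34: queue=[E,G,H,D] q_used=1 → run E
t=35: queue=[G,H,D,E] q_used=0 → run G
t=36: queue=[H,D,E] q_used=0 → run H
t=37: queue=[H,D,E] q_used=1 → run H
t=38: queue=[D,E,H] q_used=0 → run D
t=39: queue=[E,H] q_used=0 → run E
t=40: queue=[E,H] q_used=1 → run E
t=41: queue=[H] q_used=0 → run H
t=42: (idle)
t=43: (idle)
t=44: (idle)
t=45: (idle)

running at tick 10 = G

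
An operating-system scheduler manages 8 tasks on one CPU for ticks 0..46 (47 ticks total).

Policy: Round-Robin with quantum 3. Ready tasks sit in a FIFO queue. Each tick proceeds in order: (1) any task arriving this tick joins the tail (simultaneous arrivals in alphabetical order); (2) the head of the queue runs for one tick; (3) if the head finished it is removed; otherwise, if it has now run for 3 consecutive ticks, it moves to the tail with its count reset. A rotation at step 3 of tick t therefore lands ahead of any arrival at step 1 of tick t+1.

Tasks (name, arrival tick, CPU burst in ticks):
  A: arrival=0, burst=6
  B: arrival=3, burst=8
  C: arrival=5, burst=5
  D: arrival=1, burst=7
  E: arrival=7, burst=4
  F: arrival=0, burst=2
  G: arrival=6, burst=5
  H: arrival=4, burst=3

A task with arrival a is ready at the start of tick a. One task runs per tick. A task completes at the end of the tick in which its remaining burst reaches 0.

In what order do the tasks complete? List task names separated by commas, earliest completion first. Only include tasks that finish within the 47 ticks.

t=0: queue=[A,F] q_used=0 → run A
t=1: queue=[A,F,D] q_used=1 → run A
t=2: queue=[A,F,D] q_used=2 → run A
t=3: queue=[F,D,A,B] q_used=0 → run F
t=4: queue=[F,D,A,B,H] q_used=1 → run F
t=5: queue=[D,A,B,H,C] q_used=0 → run D
t=6: queue=[D,A,B,H,C,G] q_used=1 → run D
t=7: queue=[D,A,B,H,C,G,E] q_used=2 → run D
t=8: queue=[A,B,H,C,G,E,D] q_used=0 → run A
t=9: queue=[A,B,H,C,G,E,D] q_used=1 → run A
t=10: queue=[A,B,H,C,G,E,D] q_used=2 → run A
t=11: queue=[B,H,C,G,E,D] q_used=0 → run B
t=12: queue=[B,H,C,G,E,D] q_used=1 → run B
t=13: queue=[B,H,C,G,E,D] q_used=2 → run B
t=14: queue=[H,C,G,E,D,B] q_used=0 → run H
t=15: queue=[H,C,G,E,D,B] q_used=1 → run H
t=16: queue=[H,C,G,E,D,B] q_used=2 → run H
t=17: queue=[C,G,E,D,B] q_used=0 → run C
t=18: queue=[C,G,E,D,B] q_used=1 → run C
t=19: queue=[C,G,E,D,B] q_used=2 → run C
t=20: queue=[G,E,D,B,C] q_used=0 → run G
t=21: queue=[G,E,D,B,C] q_used=1 → run G
t=22: queue=[G,E,D,B,C] q_used=2 → run G
t=23: queue=[E,D,B,C,G] q_used=0 → run E
t=24: queue=[E,D,B,C,G] q_used=1 → run E
t=25: queue=[E,D,B,C,G] q_used=2 → run E
t=26: queue=[D,B,C,G,E] q_used=0 → run D
t=27: queue=[D,B,C,G,E] q_used=1 → run D
t=28: queue=[D,B,C,G,E] q_used=2 → run D
t=29: queue=[B,C,G,E,D] q_used=0 → run B
t=30: queue=[B,C,G,E,D] q_used=1 → run B
t=31: queue=[B,C,G,E,D] q_used=2 → run B
t=32: queue=[C,G,E,D,B] q_used=0 → run C
t=33: queue=[C,G,E,D,B] q_used=1 → run C
t=34: queue=[G,E,D,B] q_used=0 → run G
t=35: queue=[G,E,D,B] q_used=1 → run G
t=36: queue=[E,D,B] q_used=0 → run E
t=37: queue=[D,B] q_used=0 → run D
t=38: queue=[B] q_used=0 → run B
t=39: queue=[B] q_used=1 → run B
t=40: (idle)
t=41: (idle)
t=42: (idle)
t=43: (idle)
t=44: (idle)
t=45: (idle)
t=46: (idle)

completion order = F, A, H, C, G, E, D, B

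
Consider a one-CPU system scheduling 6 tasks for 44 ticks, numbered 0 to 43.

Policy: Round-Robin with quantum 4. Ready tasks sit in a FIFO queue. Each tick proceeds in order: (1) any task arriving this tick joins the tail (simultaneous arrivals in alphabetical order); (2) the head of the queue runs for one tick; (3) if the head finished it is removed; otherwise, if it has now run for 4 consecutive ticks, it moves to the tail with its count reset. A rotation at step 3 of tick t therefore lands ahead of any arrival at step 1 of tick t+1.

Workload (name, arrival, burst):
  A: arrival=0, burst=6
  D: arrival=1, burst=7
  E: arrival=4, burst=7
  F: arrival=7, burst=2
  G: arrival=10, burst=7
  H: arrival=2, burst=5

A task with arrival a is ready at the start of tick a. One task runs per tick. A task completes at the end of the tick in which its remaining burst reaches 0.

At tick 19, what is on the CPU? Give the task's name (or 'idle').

t=0: queue=[A] q_used=0 → run A
t=1: queue=[A,D] q_used=1 → run A
t=2: queue=[A,D,H] q_used=2 → run A
t=3: queue=[A,D,H] q_used=3 → run A
t=4: queue=[D,H,A,E] q_used=0 → run D
t=5: queue=[D,H,A,E] q_used=1 → run D
t=6: queue=[D,H,A,E] q_used=2 → run D
t=7: queue=[D,H,A,E,F] q_used=3 → run D
t=8: queue=[H,A,E,F,D] q_used=0 → run H
t=9: queue=[H,A,E,F,D] q_used=1 → run H
t=10: queue=[H,A,E,F,D,G] q_used=2 → run H
t=11: queue=[H,A,E,F,D,G] q_used=3 → run H
t=12: queue=[A,E,F,D,G,H] q_used=0 → run A
t=13: queue=[A,E,F,D,G,H] q_used=1 → run A
t=14: queue=[E,F,D,G,H] q_used=0 → run E
t=15: queue=[E,F,D,G,H] q_used=1 → run E
t=16: queue=[E,F,D,G,H] q_used=2 → run E
t=17: queue=[E,F,D,G,H] q_used=3 → run E
t=18: queue=[F,D,G,H,E] q_used=0 → run F
t=19: queue=[F,D,G,H,E] q_used=1 → run F
t=20: queue=[D,G,H,E] q_used=0 → run D
t=21: queue=[D,G,H,E] q_used=1 → run D
t=22: queue=[D,G,H,E] q_used=2 → run D
t=23: queue=[G,H,E] q_used=0 → run G
t=24: queue=[G,H,E] q_used=1 → run G
t=25: queue=[G,H,E] q_used=2 → run G
t=26: queue=[G,H,E] q_used=3 → run G
t=27: queue=[H,E,G] q_used=0 → run H
t=28: queue=[E,G] q_used=0 → run E
t=29: queue=[E,G] q_used=1 → run E
t=30: queue=[E,G] q_used=2 → run E
t=31: queue=[G] q_used=0 → run G
t=32: queue=[G] q_used=1 → run G
t=33: queue=[G] q_used=2 → run G
t=34: (idle)
t=35: (idle)
t=36: (idle)
t=37: (idle)
t=38: (idle)
t=39: (idle)
t=40: (idle)
t=41: (idle)
t=42: (idle)
t=43: (idle)

running at tick 19 = F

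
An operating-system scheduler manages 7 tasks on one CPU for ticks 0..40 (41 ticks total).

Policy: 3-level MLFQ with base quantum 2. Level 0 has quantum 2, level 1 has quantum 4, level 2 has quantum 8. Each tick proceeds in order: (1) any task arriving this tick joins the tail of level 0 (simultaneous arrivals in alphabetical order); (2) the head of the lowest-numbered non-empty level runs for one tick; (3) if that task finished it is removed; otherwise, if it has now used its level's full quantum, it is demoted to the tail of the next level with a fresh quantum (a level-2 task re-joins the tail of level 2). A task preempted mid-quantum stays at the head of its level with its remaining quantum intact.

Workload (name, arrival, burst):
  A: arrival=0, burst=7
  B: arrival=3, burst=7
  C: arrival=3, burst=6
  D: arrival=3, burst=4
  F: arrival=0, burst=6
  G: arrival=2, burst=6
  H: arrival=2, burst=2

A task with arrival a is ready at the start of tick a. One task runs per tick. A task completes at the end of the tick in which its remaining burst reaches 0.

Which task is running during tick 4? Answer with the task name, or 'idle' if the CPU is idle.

running at tick 4 = G

t=0: L0/L1/L2 = AF/-/- → run A
t=1: L0/L1/L2 = AF/-/- → run A
t=2: L0/L1/L2 = FGH/A/- → run F
t=3: L0/L1/L2 = FGHBCD/A/- → run F
t=4: L0/L1/L2 = GHBCD/AF/- → run G
t=5: L0/L1/L2 = GHBCD/AF/- → run G
t=6: L0/L1/L2 = HBCD/AFG/- → run H
t=7: L0/L1/L2 = HBCD/AFG/- → run H
t=8: L0/L1/L2 = BCD/AFG/- → run B
t=9: L0/L1/L2 = BCD/AFG/- → run B
t=10: L0/L1/L2 = CD/AFGB/- → run C
t=11: L0/L1/L2 = CD/AFGB/- → run C
t=12: L0/L1/L2 = D/AFGBC/- → run D
t=13: L0/L1/L2 = D/AFGBC/- → run D
t=14: L0/L1/L2 = -/AFGBCD/- → run A
t=15: L0/L1/L2 = -/AFGBCD/- → run A
t=16: L0/L1/L2 = -/AFGBCD/- → run A
t=17: L0/L1/L2 = -/AFGBCD/- → run A
t=18: L0/L1/L2 = -/FGBCD/A → run F
t=19: L0/L1/L2 = -/FGBCD/A → run F
t=20: L0/L1/L2 = -/FGBCD/A → run F
t=21: L0/L1/L2 = -/FGBCD/A → run F
t=22: L0/L1/L2 = -/GBCD/A → run G
t=23: L0/L1/L2 = -/GBCD/A → run G
t=24: L0/L1/L2 = -/GBCD/A → run G
t=25: L0/L1/L2 = -/GBCD/A → run G
t=26: L0/L1/L2 = -/BCD/A → run B
t=27: L0/L1/L2 = -/BCD/A → run B
t=28: L0/L1/L2 = -/BCD/A → run B
t=29: L0/L1/L2 = -/BCD/A → run B
t=30: L0/L1/L2 = -/CD/AB → run C
t=31: L0/L1/L2 = -/CD/AB → run C
t=32: L0/L1/L2 = -/CD/AB → run C
t=33: L0/L1/L2 = -/CD/AB → run C
t=34: L0/L1/L2 = -/D/AB → run D
t=35: L0/L1/L2 = -/D/AB → run D
t=36: L0/L1/L2 = -/-/AB → run A
t=37: L0/L1/L2 = -/-/B → run B
t=38: (idle)
t=39: (idle)
t=40: (idle)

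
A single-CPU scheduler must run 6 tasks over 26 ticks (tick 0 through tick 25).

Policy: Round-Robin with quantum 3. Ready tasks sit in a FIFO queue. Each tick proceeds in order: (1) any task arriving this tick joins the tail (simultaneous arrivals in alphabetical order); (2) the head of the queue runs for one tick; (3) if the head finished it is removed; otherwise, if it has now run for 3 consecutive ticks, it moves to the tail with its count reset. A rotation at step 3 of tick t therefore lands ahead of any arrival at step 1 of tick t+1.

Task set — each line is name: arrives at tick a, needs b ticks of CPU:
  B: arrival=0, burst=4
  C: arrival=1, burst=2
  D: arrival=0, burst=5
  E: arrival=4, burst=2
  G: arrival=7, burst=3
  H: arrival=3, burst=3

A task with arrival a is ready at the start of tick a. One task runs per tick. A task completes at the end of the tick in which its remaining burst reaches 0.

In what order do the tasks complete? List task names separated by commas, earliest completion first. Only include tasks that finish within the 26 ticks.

t=0: queue=[B,D] q_used=0 → run B
t=1: queue=[B,D,C] q_used=1 → run B
t=2: queue=[B,D,C] q_used=2 → run B
t=3: queue=[D,C,B,H] q_used=0 → run D
t=4: queue=[D,C,B,H,E] q_used=1 → run D
t=5: queue=[D,C,B,H,E] q_used=2 → run D
t=6: queue=[C,B,H,E,D] q_used=0 → run C
t=7: queue=[C,B,H,E,D,G] q_used=1 → run C
t=8: queue=[B,H,E,D,G] q_used=0 → run B
t=9: queue=[H,E,D,G] q_used=0 → run H
t=10: queue=[H,E,D,G] q_used=1 → run H
t=11: queue=[H,E,D,G] q_used=2 → run H
t=12: queue=[E,D,G] q_used=0 → run E
t=13: queue=[E,D,G] q_used=1 → run E
t=14: queue=[D,G] q_used=0 → run D
t=15: queue=[D,G] q_used=1 → run D
t=16: queue=[G] q_used=0 → run G
t=17: queue=[G] q_used=1 → run G
t=18: queue=[G] q_used=2 → run G
t=19: (idle)
t=20: (idle)
t=21: (idle)
t=22: (idle)
t=23: (idle)
t=24: (idle)
t=25: (idle)

completion order = C, B, H, E, D, G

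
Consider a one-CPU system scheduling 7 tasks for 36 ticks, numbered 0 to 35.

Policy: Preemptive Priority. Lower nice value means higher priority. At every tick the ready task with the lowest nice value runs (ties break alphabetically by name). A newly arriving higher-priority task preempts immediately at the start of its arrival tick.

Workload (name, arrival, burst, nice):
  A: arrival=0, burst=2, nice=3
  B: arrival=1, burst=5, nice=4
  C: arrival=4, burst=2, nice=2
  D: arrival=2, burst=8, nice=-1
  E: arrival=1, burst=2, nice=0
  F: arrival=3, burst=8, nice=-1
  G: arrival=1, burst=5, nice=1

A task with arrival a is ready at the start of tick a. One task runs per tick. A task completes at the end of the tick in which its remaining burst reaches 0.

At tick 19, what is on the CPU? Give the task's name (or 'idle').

running at tick 19 = G

t=0: ready={A} → run A
t=1: ready={A,B,E,G} → run E
t=2: ready={A,B,D,E,G} → run D
t=3: ready={A,B,D,E,F,G} → run D
t=4: ready={A,B,C,D,E,F,G} → run D
t=5: ready={A,B,C,D,E,F,G} → run D
t=6: ready={A,B,C,D,E,F,G} → run D
t=7: ready={A,B,C,D,E,F,G} → run D
t=8: ready={A,B,C,D,E,F,G} → run D
t=9: ready={A,B,C,D,E,F,G} → run D
t=10: ready={A,B,C,E,F,G} → run F
t=11: ready={A,B,C,E,F,G} → run F
t=12: ready={A,B,C,E,F,G} → run F
t=13: ready={A,B,C,E,F,G} → run F
t=14: ready={A,B,C,E,F,G} → run F
t=15: ready={A,B,C,E,F,G} → run F
t=16: ready={A,B,C,E,F,G} → run F
t=17: ready={A,B,C,E,F,G} → run F
t=18: ready={A,B,C,E,G} → run E
t=19: ready={A,B,C,G} → run G
t=20: ready={A,B,C,G} → run G
t=21: ready={A,B,C,G} → run G
t=22: ready={A,B,C,G} → run G
t=23: ready={A,B,C,G} → run G
t=24: ready={A,B,C} → run C
t=25: ready={A,B,C} → run C
t=26: ready={A,B} → run A
t=27: ready={B} → run B
t=28: ready={B} → run B
t=29: ready={B} → run B
t=30: ready={B} → run B
t=31: ready={B} → run B
t=32: (idle)
t=33: (idle)
t=34: (idle)
t=35: (idle)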